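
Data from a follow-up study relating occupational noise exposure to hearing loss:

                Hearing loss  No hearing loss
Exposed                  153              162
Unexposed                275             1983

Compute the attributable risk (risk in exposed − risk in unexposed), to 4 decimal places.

Cells: a = 153, b = 162, c = 275, d = 1983.
Risk in exposed = 153/315 = 0.485714; risk in unexposed = 275/2258 = 0.121789.
Risk difference = 0.485714 − 0.121789 = 0.363925

0.3639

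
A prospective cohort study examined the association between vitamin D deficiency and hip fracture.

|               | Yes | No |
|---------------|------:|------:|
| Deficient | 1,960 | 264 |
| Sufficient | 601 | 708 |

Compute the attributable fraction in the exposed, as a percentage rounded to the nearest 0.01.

47.90

Cells: a = 1960, b = 264, c = 601, d = 708.
Risk in exposed = 1960/2224 = 0.88129; risk in unexposed = 601/1309 = 0.45913.
RR = 0.88129/0.45913 = 1.91949
AR% = (RR − 1)/RR × 100 = (1.91949 − 1)/1.91949 × 100 = 47.9029%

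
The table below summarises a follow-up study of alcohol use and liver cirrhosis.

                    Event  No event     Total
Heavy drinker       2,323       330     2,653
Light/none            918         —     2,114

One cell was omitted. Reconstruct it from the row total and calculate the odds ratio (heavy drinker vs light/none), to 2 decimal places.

The missing cell is in the unexposed row: 2114 − 918 = 1196.
So a = 2323, b = 330, c = 918, d = 1196.
OR = (a·d)/(b·c) = (2323 × 1196) / (330 × 918) = 2778308 / 302940 = 9.17115

9.17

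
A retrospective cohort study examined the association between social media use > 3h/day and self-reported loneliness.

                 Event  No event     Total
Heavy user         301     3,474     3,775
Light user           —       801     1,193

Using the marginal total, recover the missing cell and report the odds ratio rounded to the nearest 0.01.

The missing cell is in the unexposed row: 1193 − 801 = 392.
So a = 301, b = 3474, c = 392, d = 801.
OR = (a·d)/(b·c) = (301 × 801) / (3474 × 392) = 241101 / 1361808 = 0.17704

0.18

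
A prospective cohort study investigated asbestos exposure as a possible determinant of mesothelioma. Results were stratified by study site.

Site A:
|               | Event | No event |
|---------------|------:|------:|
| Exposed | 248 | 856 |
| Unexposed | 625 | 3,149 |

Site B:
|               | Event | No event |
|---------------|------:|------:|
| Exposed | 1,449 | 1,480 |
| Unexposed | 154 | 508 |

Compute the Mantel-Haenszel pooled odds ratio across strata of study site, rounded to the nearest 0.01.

2.11

OR_MH = Σ(aᵢdᵢ/nᵢ) / Σ(bᵢcᵢ/nᵢ), where nᵢ is the stratum total.
Stratum 1 (Site A): n = 4878; a·d/n = 248·3149/4878 = 160.0968; b·c/n = 856·625/4878 = 109.6761
Stratum 2 (Site B): n = 3591; a·d/n = 1449·508/3591 = 204.9825; b·c/n = 1480·154/3591 = 63.4698
OR_MH = (160.0968 + 204.9825) / (109.6761 + 63.4698) = 365.0792 / 173.1459 = 2.10851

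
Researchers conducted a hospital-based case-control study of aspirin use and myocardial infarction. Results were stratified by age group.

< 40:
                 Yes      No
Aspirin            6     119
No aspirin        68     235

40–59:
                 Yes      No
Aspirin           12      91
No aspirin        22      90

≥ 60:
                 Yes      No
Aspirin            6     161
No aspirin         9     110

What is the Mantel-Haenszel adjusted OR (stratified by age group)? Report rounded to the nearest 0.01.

0.32

OR_MH = Σ(aᵢdᵢ/nᵢ) / Σ(bᵢcᵢ/nᵢ), where nᵢ is the stratum total.
Stratum 1 (< 40): n = 428; a·d/n = 6·235/428 = 3.2944; b·c/n = 119·68/428 = 18.9065
Stratum 2 (40–59): n = 215; a·d/n = 12·90/215 = 5.0233; b·c/n = 91·22/215 = 9.3116
Stratum 3 (≥ 60): n = 286; a·d/n = 6·110/286 = 2.3077; b·c/n = 161·9/286 = 5.0664
OR_MH = (3.2944 + 5.0233 + 2.3077) / (18.9065 + 9.3116 + 5.0664) = 10.6253 / 33.2846 = 0.31923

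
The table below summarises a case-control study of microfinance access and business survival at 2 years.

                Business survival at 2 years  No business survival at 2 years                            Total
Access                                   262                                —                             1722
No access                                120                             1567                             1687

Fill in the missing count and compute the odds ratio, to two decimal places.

2.34

The missing cell is in the exposed row: 1722 − 262 = 1460.
So a = 262, b = 1460, c = 120, d = 1567.
OR = (a·d)/(b·c) = (262 × 1567) / (1460 × 120) = 410554 / 175200 = 2.34334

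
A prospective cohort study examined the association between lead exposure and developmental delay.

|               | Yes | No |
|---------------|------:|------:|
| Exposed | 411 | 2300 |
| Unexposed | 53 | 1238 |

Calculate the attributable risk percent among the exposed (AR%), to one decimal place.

Cells: a = 411, b = 2300, c = 53, d = 1238.
Risk in exposed = 411/2711 = 0.15160; risk in unexposed = 53/1291 = 0.04105.
RR = 0.15160/0.04105 = 3.69286
AR% = (RR − 1)/RR × 100 = (3.69286 − 1)/3.69286 × 100 = 72.9207%

72.9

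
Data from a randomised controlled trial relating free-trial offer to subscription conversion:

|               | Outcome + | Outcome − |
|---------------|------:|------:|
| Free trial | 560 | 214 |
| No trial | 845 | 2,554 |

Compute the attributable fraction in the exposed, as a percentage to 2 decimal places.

65.64

Cells: a = 560, b = 214, c = 845, d = 2554.
Risk in exposed = 560/774 = 0.72351; risk in unexposed = 845/3399 = 0.24860.
RR = 0.72351/0.24860 = 2.91033
AR% = (RR − 1)/RR × 100 = (2.91033 − 1)/2.91033 × 100 = 65.6396%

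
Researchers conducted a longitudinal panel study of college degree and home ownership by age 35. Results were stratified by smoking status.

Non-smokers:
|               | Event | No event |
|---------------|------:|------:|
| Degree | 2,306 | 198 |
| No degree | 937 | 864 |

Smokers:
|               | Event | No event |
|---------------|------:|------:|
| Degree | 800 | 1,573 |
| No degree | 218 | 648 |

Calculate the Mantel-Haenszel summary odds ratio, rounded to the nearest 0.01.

OR_MH = Σ(aᵢdᵢ/nᵢ) / Σ(bᵢcᵢ/nᵢ), where nᵢ is the stratum total.
Stratum 1 (Non-smokers): n = 4305; a·d/n = 2306·864/4305 = 462.8070; b·c/n = 198·937/4305 = 43.0955
Stratum 2 (Smokers): n = 3239; a·d/n = 800·648/3239 = 160.0494; b·c/n = 1573·218/3239 = 105.8703
OR_MH = (462.8070 + 160.0494) / (43.0955 + 105.8703) = 622.8564 / 148.9658 = 4.18120

4.18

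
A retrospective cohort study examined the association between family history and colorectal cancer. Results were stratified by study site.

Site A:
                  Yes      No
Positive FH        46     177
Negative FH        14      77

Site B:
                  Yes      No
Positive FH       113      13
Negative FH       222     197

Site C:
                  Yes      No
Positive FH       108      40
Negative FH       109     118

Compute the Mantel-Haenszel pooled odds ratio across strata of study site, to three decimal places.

OR_MH = Σ(aᵢdᵢ/nᵢ) / Σ(bᵢcᵢ/nᵢ), where nᵢ is the stratum total.
Stratum 1 (Site A): n = 314; a·d/n = 46·77/314 = 11.2803; b·c/n = 177·14/314 = 7.8917
Stratum 2 (Site B): n = 545; a·d/n = 113·197/545 = 40.8459; b·c/n = 13·222/545 = 5.2954
Stratum 3 (Site C): n = 375; a·d/n = 108·118/375 = 33.9840; b·c/n = 40·109/375 = 11.6267
OR_MH = (11.2803 + 40.8459 + 33.9840) / (7.8917 + 5.2954 + 11.6267) = 86.1101 / 24.8138 = 3.47025

3.470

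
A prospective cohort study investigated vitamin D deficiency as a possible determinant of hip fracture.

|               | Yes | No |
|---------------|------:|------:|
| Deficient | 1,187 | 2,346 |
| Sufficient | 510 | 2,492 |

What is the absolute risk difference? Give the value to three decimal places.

0.166

Cells: a = 1187, b = 2346, c = 510, d = 2492.
Risk in exposed = 1187/3533 = 0.335975; risk in unexposed = 510/3002 = 0.169887.
Risk difference = 0.335975 − 0.169887 = 0.166088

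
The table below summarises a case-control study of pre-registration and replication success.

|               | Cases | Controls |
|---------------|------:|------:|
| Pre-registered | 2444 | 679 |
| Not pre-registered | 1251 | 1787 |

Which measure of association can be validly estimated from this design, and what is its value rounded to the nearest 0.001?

Cells: a = 2444, b = 679, c = 1251, d = 1787.
This is a case-control study: participants were sampled on outcome status, so risks in the source population cannot be estimated directly — relative risk is not valid here. The odds ratio is the appropriate measure.
OR = (a·d)/(b·c) = (2444 × 1787) / (679 × 1251) = 4367428 / 849429 = 5.14160

5.142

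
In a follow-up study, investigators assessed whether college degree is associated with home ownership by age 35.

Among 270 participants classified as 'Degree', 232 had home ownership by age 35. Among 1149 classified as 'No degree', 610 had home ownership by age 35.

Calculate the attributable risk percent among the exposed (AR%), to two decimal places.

38.21

From the description: a = 232, b = 38, c = 610, d = 539.
Risk in exposed = 232/270 = 0.85926; risk in unexposed = 610/1149 = 0.53090.
RR = 0.85926/0.53090 = 1.61851
AR% = (RR − 1)/RR × 100 = (1.61851 − 1)/1.61851 × 100 = 38.2146%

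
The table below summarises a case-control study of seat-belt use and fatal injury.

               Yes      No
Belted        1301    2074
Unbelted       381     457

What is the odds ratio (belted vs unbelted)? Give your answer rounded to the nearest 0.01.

Cells: a = 1301, b = 2074, c = 381, d = 457.
OR = (a·d)/(b·c) = (1301 × 457) / (2074 × 381) = 594557 / 790194 = 0.75242
Exposure is associated with lower odds of fatal injury (OR = 0.75 < 1).

0.75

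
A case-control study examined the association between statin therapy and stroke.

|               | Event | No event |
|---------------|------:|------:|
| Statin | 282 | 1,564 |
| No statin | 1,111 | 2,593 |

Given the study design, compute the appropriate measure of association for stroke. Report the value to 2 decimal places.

0.42

Cells: a = 282, b = 1564, c = 1111, d = 2593.
This is a case-control study: participants were sampled on outcome status, so risks in the source population cannot be estimated directly — relative risk is not valid here. The odds ratio is the appropriate measure.
OR = (a·d)/(b·c) = (282 × 2593) / (1564 × 1111) = 731226 / 1737604 = 0.42082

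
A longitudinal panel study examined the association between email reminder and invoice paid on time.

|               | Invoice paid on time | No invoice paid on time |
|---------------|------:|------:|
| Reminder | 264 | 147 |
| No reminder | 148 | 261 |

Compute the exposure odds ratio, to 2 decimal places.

Cells: a = 264, b = 147, c = 148, d = 261.
OR = (a·d)/(b·c) = (264 × 261) / (147 × 148) = 68904 / 21756 = 3.16713
The odds of invoice paid on time are about 3.17 times as high in the reminder group.

3.17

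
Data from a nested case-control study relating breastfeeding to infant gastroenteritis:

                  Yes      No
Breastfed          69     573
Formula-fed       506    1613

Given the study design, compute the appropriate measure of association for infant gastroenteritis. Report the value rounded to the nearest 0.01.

0.38

Cells: a = 69, b = 573, c = 506, d = 1613.
This is a nested case-control study: participants were sampled on outcome status, so risks in the source population cannot be estimated directly — relative risk is not valid here. The odds ratio is the appropriate measure.
OR = (a·d)/(b·c) = (69 × 1613) / (573 × 506) = 111297 / 289938 = 0.38386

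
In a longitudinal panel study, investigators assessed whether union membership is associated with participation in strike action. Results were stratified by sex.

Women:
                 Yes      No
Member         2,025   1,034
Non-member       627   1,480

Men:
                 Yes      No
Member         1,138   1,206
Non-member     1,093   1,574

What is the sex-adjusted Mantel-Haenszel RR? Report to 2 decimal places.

RR_MH = Σ(aᵢ·n₀ᵢ/nᵢ) / Σ(cᵢ·n₁ᵢ/nᵢ), with n₁ᵢ = aᵢ+bᵢ (exposed), n₀ᵢ = cᵢ+dᵢ (unexposed), nᵢ = n₁ᵢ+n₀ᵢ.
Stratum 1 (Women): n₁ = 3059, n₀ = 2107, n = 5166; a·n₀/n = 2025·2107/5166 = 825.9146; c·n₁/n = 627·3059/5166 = 371.2724
Stratum 2 (Men): n₁ = 2344, n₀ = 2667, n = 5011; a·n₀/n = 1138·2667/5011 = 605.6767; c·n₁/n = 1093·2344/5011 = 511.2736
RR_MH = (825.9146 + 605.6767) / (371.2724 + 511.2736) = 1431.5913 / 882.5460 = 1.62212

1.62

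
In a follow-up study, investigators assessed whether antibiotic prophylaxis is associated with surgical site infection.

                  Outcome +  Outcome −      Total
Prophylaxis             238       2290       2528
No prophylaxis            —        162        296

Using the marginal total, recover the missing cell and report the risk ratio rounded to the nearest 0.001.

The missing cell is in the unexposed row: 296 − 162 = 134.
So a = 238, b = 2290, c = 134, d = 162.
RR = [a/(a+b)] / [c/(c+d)] = (238/2528) / (134/296) = 0.09415/0.45270 = 0.20796

0.208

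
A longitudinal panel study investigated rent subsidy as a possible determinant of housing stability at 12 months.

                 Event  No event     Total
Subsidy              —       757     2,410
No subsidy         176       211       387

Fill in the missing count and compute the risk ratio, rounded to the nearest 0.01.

1.51

The missing cell is in the exposed row: 2410 − 757 = 1653.
So a = 1653, b = 757, c = 176, d = 211.
RR = [a/(a+b)] / [c/(c+d)] = (1653/2410) / (176/387) = 0.68589/0.45478 = 1.50818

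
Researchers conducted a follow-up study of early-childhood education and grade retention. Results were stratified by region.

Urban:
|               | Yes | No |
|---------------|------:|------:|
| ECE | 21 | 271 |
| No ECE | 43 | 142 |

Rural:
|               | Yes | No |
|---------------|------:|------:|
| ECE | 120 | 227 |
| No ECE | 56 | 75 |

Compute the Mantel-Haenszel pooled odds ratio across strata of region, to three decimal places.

0.492

OR_MH = Σ(aᵢdᵢ/nᵢ) / Σ(bᵢcᵢ/nᵢ), where nᵢ is the stratum total.
Stratum 1 (Urban): n = 477; a·d/n = 21·142/477 = 6.2516; b·c/n = 271·43/477 = 24.4298
Stratum 2 (Rural): n = 478; a·d/n = 120·75/478 = 18.8285; b·c/n = 227·56/478 = 26.5941
OR_MH = (6.2516 + 18.8285) / (24.4298 + 26.5941) = 25.0800 / 51.0239 = 0.49153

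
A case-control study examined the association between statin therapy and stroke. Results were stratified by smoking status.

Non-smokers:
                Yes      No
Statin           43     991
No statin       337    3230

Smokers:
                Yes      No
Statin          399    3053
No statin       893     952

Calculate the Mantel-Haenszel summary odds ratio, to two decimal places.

0.17

OR_MH = Σ(aᵢdᵢ/nᵢ) / Σ(bᵢcᵢ/nᵢ), where nᵢ is the stratum total.
Stratum 1 (Non-smokers): n = 4601; a·d/n = 43·3230/4601 = 30.1869; b·c/n = 991·337/4601 = 72.5857
Stratum 2 (Smokers): n = 5297; a·d/n = 399·952/5297 = 71.7100; b·c/n = 3053·893/5297 = 514.6930
OR_MH = (30.1869 + 71.7100) / (72.5857 + 514.6930) = 101.8969 / 587.2788 = 0.17351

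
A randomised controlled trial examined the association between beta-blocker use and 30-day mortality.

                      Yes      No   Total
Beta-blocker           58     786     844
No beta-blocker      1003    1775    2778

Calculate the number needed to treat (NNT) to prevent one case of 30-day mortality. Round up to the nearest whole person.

4

Risk in treated group = 58/844 = 0.06872; risk in control = 1003/2778 = 0.36105.
Absolute risk reduction = 0.36105 − 0.06872 = 0.29233
NNT = 1 / ARR = 1 / 0.29233 = 3.421 → round up → 4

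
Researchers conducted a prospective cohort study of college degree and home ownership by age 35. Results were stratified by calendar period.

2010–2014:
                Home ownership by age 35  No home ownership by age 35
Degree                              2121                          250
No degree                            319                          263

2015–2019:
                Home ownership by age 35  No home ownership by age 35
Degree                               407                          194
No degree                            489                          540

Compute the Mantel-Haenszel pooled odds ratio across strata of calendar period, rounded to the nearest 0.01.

OR_MH = Σ(aᵢdᵢ/nᵢ) / Σ(bᵢcᵢ/nᵢ), where nᵢ is the stratum total.
Stratum 1 (2010–2014): n = 2953; a·d/n = 2121·263/2953 = 188.9004; b·c/n = 250·319/2953 = 27.0064
Stratum 2 (2015–2019): n = 1630; a·d/n = 407·540/1630 = 134.8344; b·c/n = 194·489/1630 = 58.2000
OR_MH = (188.9004 + 134.8344) / (27.0064 + 58.2000) = 323.7348 / 85.2064 = 3.79942

3.80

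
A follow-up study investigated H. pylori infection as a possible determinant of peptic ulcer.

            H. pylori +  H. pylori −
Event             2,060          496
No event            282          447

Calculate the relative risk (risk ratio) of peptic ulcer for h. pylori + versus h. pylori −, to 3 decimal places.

Reading the table with exposure as columns: a = 2060 (H. pylori +, case), b = 282 (H. pylori +, non-case), c = 496 (H. pylori −, case), d = 447.
Risk in exposed = 2060/2342 = 0.87959; risk in unexposed = 496/943 = 0.52598.
RR = 0.87959 / 0.52598 = 1.67229
The risk among the exposed is 1.67 times that among the unexposed.

1.672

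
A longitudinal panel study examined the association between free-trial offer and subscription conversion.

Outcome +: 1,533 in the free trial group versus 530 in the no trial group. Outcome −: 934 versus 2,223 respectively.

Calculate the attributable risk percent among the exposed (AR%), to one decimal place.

From the description: a = 1533, b = 934, c = 530, d = 2223.
Risk in exposed = 1533/2467 = 0.62140; risk in unexposed = 530/2753 = 0.19252.
RR = 0.62140/0.19252 = 3.22778
AR% = (RR − 1)/RR × 100 = (3.22778 − 1)/3.22778 × 100 = 69.0189%

69.0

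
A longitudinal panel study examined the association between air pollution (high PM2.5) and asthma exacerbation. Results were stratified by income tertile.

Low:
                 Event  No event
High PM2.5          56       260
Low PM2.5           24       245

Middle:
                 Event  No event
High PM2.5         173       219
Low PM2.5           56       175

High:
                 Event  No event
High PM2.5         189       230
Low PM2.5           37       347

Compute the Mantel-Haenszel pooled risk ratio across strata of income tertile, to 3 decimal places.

RR_MH = Σ(aᵢ·n₀ᵢ/nᵢ) / Σ(cᵢ·n₁ᵢ/nᵢ), with n₁ᵢ = aᵢ+bᵢ (exposed), n₀ᵢ = cᵢ+dᵢ (unexposed), nᵢ = n₁ᵢ+n₀ᵢ.
Stratum 1 (Low): n₁ = 316, n₀ = 269, n = 585; a·n₀/n = 56·269/585 = 25.7504; c·n₁/n = 24·316/585 = 12.9641
Stratum 2 (Middle): n₁ = 392, n₀ = 231, n = 623; a·n₀/n = 173·231/623 = 64.1461; c·n₁/n = 56·392/623 = 35.2360
Stratum 3 (High): n₁ = 419, n₀ = 384, n = 803; a·n₀/n = 189·384/803 = 90.3811; c·n₁/n = 37·419/803 = 19.3064
RR_MH = (25.7504 + 64.1461 + 90.3811) / (12.9641 + 35.2360 + 19.3064) = 180.2776 / 67.5064 = 2.67053

2.671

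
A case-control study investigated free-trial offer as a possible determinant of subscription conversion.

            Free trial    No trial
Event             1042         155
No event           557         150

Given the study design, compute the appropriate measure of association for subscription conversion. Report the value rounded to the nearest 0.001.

Reading the table with exposure as columns: a = 1042 (Free trial, case), b = 557 (Free trial, non-case), c = 155 (No trial, case), d = 150.
This is a case-control study: participants were sampled on outcome status, so risks in the source population cannot be estimated directly — relative risk is not valid here. The odds ratio is the appropriate measure.
OR = (a·d)/(b·c) = (1042 × 150) / (557 × 155) = 156300 / 86335 = 1.81039

1.810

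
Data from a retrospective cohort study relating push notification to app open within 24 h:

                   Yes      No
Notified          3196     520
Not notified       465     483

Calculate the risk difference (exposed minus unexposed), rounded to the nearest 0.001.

Cells: a = 3196, b = 520, c = 465, d = 483.
Risk in exposed = 3196/3716 = 0.860065; risk in unexposed = 465/948 = 0.490506.
Risk difference = 0.860065 − 0.490506 = 0.369558

0.370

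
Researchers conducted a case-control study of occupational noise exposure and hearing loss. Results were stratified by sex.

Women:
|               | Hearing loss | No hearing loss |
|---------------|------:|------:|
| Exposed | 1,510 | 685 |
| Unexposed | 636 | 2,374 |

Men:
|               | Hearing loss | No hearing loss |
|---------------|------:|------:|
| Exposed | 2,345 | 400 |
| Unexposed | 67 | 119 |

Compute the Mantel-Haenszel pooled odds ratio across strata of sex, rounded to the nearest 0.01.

OR_MH = Σ(aᵢdᵢ/nᵢ) / Σ(bᵢcᵢ/nᵢ), where nᵢ is the stratum total.
Stratum 1 (Women): n = 5205; a·d/n = 1510·2374/5205 = 688.7109; b·c/n = 685·636/5205 = 83.7003
Stratum 2 (Men): n = 2931; a·d/n = 2345·119/2931 = 95.2081; b·c/n = 400·67/2931 = 9.1436
OR_MH = (688.7109 + 95.2081) / (83.7003 + 9.1436) = 783.9190 / 92.8439 = 8.44341

8.44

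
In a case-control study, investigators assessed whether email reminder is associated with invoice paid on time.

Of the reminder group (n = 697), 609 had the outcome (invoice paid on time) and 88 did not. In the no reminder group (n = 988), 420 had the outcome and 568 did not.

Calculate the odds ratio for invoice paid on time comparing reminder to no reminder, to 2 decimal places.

From the description: a = 609, b = 88, c = 420, d = 568.
OR = (a·d)/(b·c) = (609 × 568) / (88 × 420) = 345912 / 36960 = 9.35909
The odds of invoice paid on time are about 9.36 times as high in the reminder group.

9.36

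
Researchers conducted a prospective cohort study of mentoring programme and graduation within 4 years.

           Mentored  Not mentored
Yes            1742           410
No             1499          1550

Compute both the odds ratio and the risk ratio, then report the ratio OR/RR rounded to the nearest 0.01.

1.71

Reading the table with exposure as columns: a = 1742 (Mentored, case), b = 1499 (Mentored, non-case), c = 410 (Not mentored, case), d = 1550.
OR = (1742·1550)/(1499·410) = 2700100/614590 = 4.39334
Risk in exposed = 1742/3241 = 0.53749; risk in unexposed = 410/1960 = 0.20918; RR = 2.56946
OR/RR = 4.39334 / 2.56946 = 1.70983
The outcome is not rare, so the OR lies further from 1 than the RR.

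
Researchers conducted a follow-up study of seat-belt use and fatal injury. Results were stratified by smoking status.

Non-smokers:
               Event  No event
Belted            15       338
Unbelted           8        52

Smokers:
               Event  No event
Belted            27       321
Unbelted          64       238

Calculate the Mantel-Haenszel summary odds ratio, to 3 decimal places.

OR_MH = Σ(aᵢdᵢ/nᵢ) / Σ(bᵢcᵢ/nᵢ), where nᵢ is the stratum total.
Stratum 1 (Non-smokers): n = 413; a·d/n = 15·52/413 = 1.8886; b·c/n = 338·8/413 = 6.5472
Stratum 2 (Smokers): n = 650; a·d/n = 27·238/650 = 9.8862; b·c/n = 321·64/650 = 31.6062
OR_MH = (1.8886 + 9.8862) / (6.5472 + 31.6062) = 11.7748 / 38.1534 = 0.30862

0.309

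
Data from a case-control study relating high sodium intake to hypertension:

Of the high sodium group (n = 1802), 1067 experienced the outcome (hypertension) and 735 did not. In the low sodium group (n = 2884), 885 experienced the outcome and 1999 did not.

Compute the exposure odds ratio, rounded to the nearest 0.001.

From the description: a = 1067, b = 735, c = 885, d = 1999.
OR = (a·d)/(b·c) = (1067 × 1999) / (735 × 885) = 2132933 / 650475 = 3.27904
The odds of hypertension are about 3.28 times as high in the high sodium group.

3.279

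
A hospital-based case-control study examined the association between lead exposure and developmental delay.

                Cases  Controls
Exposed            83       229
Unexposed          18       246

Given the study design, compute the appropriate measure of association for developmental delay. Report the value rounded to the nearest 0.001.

Cells: a = 83, b = 229, c = 18, d = 246.
This is a hospital-based case-control study: participants were sampled on outcome status, so risks in the source population cannot be estimated directly — relative risk is not valid here. The odds ratio is the appropriate measure.
OR = (a·d)/(b·c) = (83 × 246) / (229 × 18) = 20418 / 4122 = 4.95342

4.953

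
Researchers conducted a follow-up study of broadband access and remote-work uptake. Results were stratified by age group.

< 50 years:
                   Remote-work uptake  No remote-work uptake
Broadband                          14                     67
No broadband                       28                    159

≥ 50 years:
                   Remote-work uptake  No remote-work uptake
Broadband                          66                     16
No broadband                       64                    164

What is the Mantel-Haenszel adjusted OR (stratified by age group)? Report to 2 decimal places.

4.20

OR_MH = Σ(aᵢdᵢ/nᵢ) / Σ(bᵢcᵢ/nᵢ), where nᵢ is the stratum total.
Stratum 1 (< 50 years): n = 268; a·d/n = 14·159/268 = 8.3060; b·c/n = 67·28/268 = 7.0000
Stratum 2 (≥ 50 years): n = 310; a·d/n = 66·164/310 = 34.9161; b·c/n = 16·64/310 = 3.3032
OR_MH = (8.3060 + 34.9161) / (7.0000 + 3.3032) = 43.2221 / 10.3032 = 4.19501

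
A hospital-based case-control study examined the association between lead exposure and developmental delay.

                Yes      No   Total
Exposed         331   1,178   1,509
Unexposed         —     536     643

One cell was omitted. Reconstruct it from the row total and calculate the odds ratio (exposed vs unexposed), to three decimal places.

The missing cell is in the unexposed row: 643 − 536 = 107.
So a = 331, b = 1178, c = 107, d = 536.
OR = (a·d)/(b·c) = (331 × 536) / (1178 × 107) = 177416 / 126046 = 1.40755

1.408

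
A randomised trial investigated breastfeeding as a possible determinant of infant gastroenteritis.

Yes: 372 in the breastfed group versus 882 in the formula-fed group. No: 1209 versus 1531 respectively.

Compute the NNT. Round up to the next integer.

Risk in treated group = 372/1581 = 0.23529; risk in control = 882/2413 = 0.36552.
Absolute risk reduction = 0.36552 − 0.23529 = 0.13023
NNT = 1 / ARR = 1 / 0.13023 = 7.679 → round up → 8

8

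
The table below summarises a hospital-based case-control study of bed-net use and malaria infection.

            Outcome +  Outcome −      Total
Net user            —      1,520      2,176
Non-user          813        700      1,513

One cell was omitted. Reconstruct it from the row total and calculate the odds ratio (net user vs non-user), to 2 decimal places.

0.37

The missing cell is in the exposed row: 2176 − 1520 = 656.
So a = 656, b = 1520, c = 813, d = 700.
OR = (a·d)/(b·c) = (656 × 700) / (1520 × 813) = 459200 / 1235760 = 0.37159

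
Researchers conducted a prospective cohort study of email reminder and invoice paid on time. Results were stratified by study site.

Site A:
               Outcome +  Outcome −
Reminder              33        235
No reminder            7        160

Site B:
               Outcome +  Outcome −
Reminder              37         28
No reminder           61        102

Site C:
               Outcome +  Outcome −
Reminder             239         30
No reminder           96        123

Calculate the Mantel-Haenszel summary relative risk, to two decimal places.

RR_MH = Σ(aᵢ·n₀ᵢ/nᵢ) / Σ(cᵢ·n₁ᵢ/nᵢ), with n₁ᵢ = aᵢ+bᵢ (exposed), n₀ᵢ = cᵢ+dᵢ (unexposed), nᵢ = n₁ᵢ+n₀ᵢ.
Stratum 1 (Site A): n₁ = 268, n₀ = 167, n = 435; a·n₀/n = 33·167/435 = 12.6690; c·n₁/n = 7·268/435 = 4.3126
Stratum 2 (Site B): n₁ = 65, n₀ = 163, n = 228; a·n₀/n = 37·163/228 = 26.4518; c·n₁/n = 61·65/228 = 17.3904
Stratum 3 (Site C): n₁ = 269, n₀ = 219, n = 488; a·n₀/n = 239·219/488 = 107.2561; c·n₁/n = 96·269/488 = 52.9180
RR_MH = (12.6690 + 26.4518 + 107.2561) / (4.3126 + 17.3904 + 52.9180) = 146.3769 / 74.6210 = 1.96160

1.96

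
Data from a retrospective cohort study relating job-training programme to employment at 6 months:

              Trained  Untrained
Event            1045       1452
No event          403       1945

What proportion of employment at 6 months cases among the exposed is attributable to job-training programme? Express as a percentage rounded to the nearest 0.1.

Reading the table with exposure as columns: a = 1045 (Trained, case), b = 403 (Trained, non-case), c = 1452 (Untrained, case), d = 1945.
Risk in exposed = 1045/1448 = 0.72169; risk in unexposed = 1452/3397 = 0.42744.
RR = 0.72169/0.42744 = 1.68841
AR% = (RR − 1)/RR × 100 = (1.68841 − 1)/1.68841 × 100 = 40.7725%

40.8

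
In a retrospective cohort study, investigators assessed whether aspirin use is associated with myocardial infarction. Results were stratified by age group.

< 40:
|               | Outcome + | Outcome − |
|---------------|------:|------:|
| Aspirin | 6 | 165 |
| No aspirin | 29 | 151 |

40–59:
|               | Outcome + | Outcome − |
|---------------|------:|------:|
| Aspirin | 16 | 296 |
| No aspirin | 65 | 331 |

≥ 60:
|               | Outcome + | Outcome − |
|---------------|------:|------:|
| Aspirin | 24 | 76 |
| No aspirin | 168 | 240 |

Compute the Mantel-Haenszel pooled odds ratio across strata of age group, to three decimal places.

0.325

OR_MH = Σ(aᵢdᵢ/nᵢ) / Σ(bᵢcᵢ/nᵢ), where nᵢ is the stratum total.
Stratum 1 (< 40): n = 351; a·d/n = 6·151/351 = 2.5812; b·c/n = 165·29/351 = 13.6325
Stratum 2 (40–59): n = 708; a·d/n = 16·331/708 = 7.4802; b·c/n = 296·65/708 = 27.1751
Stratum 3 (≥ 60): n = 508; a·d/n = 24·240/508 = 11.3386; b·c/n = 76·168/508 = 25.1339
OR_MH = (2.5812 + 7.4802 + 11.3386) / (13.6325 + 27.1751 + 25.1339) = 21.4000 / 65.9415 = 0.32453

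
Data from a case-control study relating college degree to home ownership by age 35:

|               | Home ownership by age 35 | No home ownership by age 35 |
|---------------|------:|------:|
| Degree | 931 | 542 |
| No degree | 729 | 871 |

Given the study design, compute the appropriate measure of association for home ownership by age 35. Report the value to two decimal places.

2.05

Cells: a = 931, b = 542, c = 729, d = 871.
This is a case-control study: participants were sampled on outcome status, so risks in the source population cannot be estimated directly — relative risk is not valid here. The odds ratio is the appropriate measure.
OR = (a·d)/(b·c) = (931 × 871) / (542 × 729) = 810901 / 395118 = 2.05230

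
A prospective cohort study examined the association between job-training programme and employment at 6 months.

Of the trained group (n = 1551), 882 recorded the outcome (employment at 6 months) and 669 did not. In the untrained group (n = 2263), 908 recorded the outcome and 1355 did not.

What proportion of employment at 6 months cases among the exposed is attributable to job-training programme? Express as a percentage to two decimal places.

29.44

From the description: a = 882, b = 669, c = 908, d = 1355.
Risk in exposed = 882/1551 = 0.56867; risk in unexposed = 908/2263 = 0.40124.
RR = 0.56867/0.40124 = 1.41728
AR% = (RR − 1)/RR × 100 = (1.41728 − 1)/1.41728 × 100 = 29.4423%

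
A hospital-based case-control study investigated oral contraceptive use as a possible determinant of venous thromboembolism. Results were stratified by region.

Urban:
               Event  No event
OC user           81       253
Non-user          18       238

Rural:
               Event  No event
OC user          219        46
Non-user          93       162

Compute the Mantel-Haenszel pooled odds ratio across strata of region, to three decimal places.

6.328

OR_MH = Σ(aᵢdᵢ/nᵢ) / Σ(bᵢcᵢ/nᵢ), where nᵢ is the stratum total.
Stratum 1 (Urban): n = 590; a·d/n = 81·238/590 = 32.6746; b·c/n = 253·18/590 = 7.7186
Stratum 2 (Rural): n = 520; a·d/n = 219·162/520 = 68.2269; b·c/n = 46·93/520 = 8.2269
OR_MH = (32.6746 + 68.2269) / (7.7186 + 8.2269) = 100.9015 / 15.9456 = 6.32787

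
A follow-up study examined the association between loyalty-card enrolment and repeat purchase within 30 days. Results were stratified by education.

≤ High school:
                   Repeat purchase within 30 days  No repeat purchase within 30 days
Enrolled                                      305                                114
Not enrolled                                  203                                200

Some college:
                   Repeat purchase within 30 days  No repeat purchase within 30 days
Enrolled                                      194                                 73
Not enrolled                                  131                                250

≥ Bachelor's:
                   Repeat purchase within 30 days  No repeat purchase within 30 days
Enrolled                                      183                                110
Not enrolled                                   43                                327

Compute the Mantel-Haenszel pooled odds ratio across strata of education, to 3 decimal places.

OR_MH = Σ(aᵢdᵢ/nᵢ) / Σ(bᵢcᵢ/nᵢ), where nᵢ is the stratum total.
Stratum 1 (≤ High school): n = 822; a·d/n = 305·200/822 = 74.2092; b·c/n = 114·203/822 = 28.1533
Stratum 2 (Some college): n = 648; a·d/n = 194·250/648 = 74.8457; b·c/n = 73·131/648 = 14.7577
Stratum 3 (≥ Bachelor's): n = 663; a·d/n = 183·327/663 = 90.2579; b·c/n = 110·43/663 = 7.1342
OR_MH = (74.2092 + 74.8457 + 90.2579) / (28.1533 + 14.7577 + 7.1342) = 239.3128 / 50.0452 = 4.78193

4.782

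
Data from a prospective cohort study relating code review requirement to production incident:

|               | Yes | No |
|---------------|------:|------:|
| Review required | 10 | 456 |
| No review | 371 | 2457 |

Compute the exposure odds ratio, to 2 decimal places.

Cells: a = 10, b = 456, c = 371, d = 2457.
OR = (a·d)/(b·c) = (10 × 2457) / (456 × 371) = 24570 / 169176 = 0.14523
Exposure is associated with lower odds of production incident (OR = 0.15 < 1).

0.15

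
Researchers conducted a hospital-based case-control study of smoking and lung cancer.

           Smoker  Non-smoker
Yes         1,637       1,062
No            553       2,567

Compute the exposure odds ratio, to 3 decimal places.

Reading the table with exposure as columns: a = 1637 (Smoker, case), b = 553 (Smoker, non-case), c = 1062 (Non-smoker, case), d = 2567.
OR = (a·d)/(b·c) = (1637 × 2567) / (553 × 1062) = 4202179 / 587286 = 7.15525
The odds of lung cancer are about 7.16 times as high in the smoker group.

7.155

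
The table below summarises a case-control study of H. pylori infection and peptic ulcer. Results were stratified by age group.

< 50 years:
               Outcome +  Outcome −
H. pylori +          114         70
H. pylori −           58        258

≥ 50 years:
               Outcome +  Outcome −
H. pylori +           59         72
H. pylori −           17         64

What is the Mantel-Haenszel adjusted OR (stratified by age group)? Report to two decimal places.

5.52

OR_MH = Σ(aᵢdᵢ/nᵢ) / Σ(bᵢcᵢ/nᵢ), where nᵢ is the stratum total.
Stratum 1 (< 50 years): n = 500; a·d/n = 114·258/500 = 58.8240; b·c/n = 70·58/500 = 8.1200
Stratum 2 (≥ 50 years): n = 212; a·d/n = 59·64/212 = 17.8113; b·c/n = 72·17/212 = 5.7736
OR_MH = (58.8240 + 17.8113) / (8.1200 + 5.7736) = 76.6353 / 13.8936 = 5.51588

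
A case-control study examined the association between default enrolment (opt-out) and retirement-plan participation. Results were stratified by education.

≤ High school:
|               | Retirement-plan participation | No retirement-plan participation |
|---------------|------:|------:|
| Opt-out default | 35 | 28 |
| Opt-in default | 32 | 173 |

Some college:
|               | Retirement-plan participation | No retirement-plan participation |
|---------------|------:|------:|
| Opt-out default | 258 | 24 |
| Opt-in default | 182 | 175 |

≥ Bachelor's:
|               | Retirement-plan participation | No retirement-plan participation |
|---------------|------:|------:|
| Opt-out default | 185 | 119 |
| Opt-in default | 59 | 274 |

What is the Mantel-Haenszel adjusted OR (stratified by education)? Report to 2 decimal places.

8.15

OR_MH = Σ(aᵢdᵢ/nᵢ) / Σ(bᵢcᵢ/nᵢ), where nᵢ is the stratum total.
Stratum 1 (≤ High school): n = 268; a·d/n = 35·173/268 = 22.5933; b·c/n = 28·32/268 = 3.3433
Stratum 2 (Some college): n = 639; a·d/n = 258·175/639 = 70.6573; b·c/n = 24·182/639 = 6.8357
Stratum 3 (≥ Bachelor's): n = 637; a·d/n = 185·274/637 = 79.5761; b·c/n = 119·59/637 = 11.0220
OR_MH = (22.5933 + 70.6573 + 79.5761) / (3.3433 + 6.8357 + 11.0220) = 172.8267 / 21.2009 = 8.15184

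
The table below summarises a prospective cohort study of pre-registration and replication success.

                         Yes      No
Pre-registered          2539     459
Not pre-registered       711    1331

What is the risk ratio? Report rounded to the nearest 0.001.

Cells: a = 2539, b = 459, c = 711, d = 1331.
Risk in exposed = 2539/2998 = 0.84690; risk in unexposed = 711/2042 = 0.34819.
RR = 0.84690 / 0.34819 = 2.43230
The risk among the exposed is 2.43 times that among the unexposed.

2.432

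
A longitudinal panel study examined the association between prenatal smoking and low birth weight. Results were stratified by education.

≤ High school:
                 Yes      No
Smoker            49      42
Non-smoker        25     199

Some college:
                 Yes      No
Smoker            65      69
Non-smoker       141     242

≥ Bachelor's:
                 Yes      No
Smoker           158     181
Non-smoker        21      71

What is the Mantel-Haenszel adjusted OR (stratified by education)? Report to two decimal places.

2.82

OR_MH = Σ(aᵢdᵢ/nᵢ) / Σ(bᵢcᵢ/nᵢ), where nᵢ is the stratum total.
Stratum 1 (≤ High school): n = 315; a·d/n = 49·199/315 = 30.9556; b·c/n = 42·25/315 = 3.3333
Stratum 2 (Some college): n = 517; a·d/n = 65·242/517 = 30.4255; b·c/n = 69·141/517 = 18.8182
Stratum 3 (≥ Bachelor's): n = 431; a·d/n = 158·71/431 = 26.0278; b·c/n = 181·21/431 = 8.8190
OR_MH = (30.9556 + 30.4255 + 26.0278) / (3.3333 + 18.8182 + 8.8190) = 87.4089 / 30.9705 = 2.82232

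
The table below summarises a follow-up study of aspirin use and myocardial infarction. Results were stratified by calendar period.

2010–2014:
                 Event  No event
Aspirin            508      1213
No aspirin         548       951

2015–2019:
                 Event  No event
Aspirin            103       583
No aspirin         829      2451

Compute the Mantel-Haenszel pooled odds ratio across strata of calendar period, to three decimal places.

OR_MH = Σ(aᵢdᵢ/nᵢ) / Σ(bᵢcᵢ/nᵢ), where nᵢ is the stratum total.
Stratum 1 (2010–2014): n = 3220; a·d/n = 508·951/3220 = 150.0335; b·c/n = 1213·548/3220 = 206.4360
Stratum 2 (2015–2019): n = 3966; a·d/n = 103·2451/3966 = 63.6543; b·c/n = 583·829/3966 = 121.8626
OR_MH = (150.0335 + 63.6543) / (206.4360 + 121.8626) = 213.6879 / 328.2986 = 0.65089

0.651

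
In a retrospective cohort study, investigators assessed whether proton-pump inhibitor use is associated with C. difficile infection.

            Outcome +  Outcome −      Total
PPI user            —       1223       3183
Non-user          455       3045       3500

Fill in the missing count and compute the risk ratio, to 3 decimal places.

4.737

The missing cell is in the exposed row: 3183 − 1223 = 1960.
So a = 1960, b = 1223, c = 455, d = 3045.
RR = [a/(a+b)] / [c/(c+d)] = (1960/3183) / (455/3500) = 0.61577/0.13000 = 4.73670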